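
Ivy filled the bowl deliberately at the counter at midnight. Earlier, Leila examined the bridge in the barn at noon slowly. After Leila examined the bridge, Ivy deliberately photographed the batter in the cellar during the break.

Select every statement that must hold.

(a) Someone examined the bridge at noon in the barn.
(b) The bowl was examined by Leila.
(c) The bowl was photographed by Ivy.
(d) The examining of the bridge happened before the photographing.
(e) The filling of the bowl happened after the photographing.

(a) Entailed — every conjunct here is already in the original examining event.
(b) Not entailed — Leila examined the bridge, not the bowl; the bowl belongs to the filling event.
(c) Not entailed — Ivy photographed the batter, not the bowl; the bowl belongs to the filling event.
(d) Entailed — the narrative places the examining before the photographing.
(e) Not entailed — the narrative doesn't order the photographing relative to the filling.

(a), (d)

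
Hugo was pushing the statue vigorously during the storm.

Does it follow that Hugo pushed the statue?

'push' is atelic; if Hugo was pushing the statue, then Hugo pushed the statue (for some time).

yes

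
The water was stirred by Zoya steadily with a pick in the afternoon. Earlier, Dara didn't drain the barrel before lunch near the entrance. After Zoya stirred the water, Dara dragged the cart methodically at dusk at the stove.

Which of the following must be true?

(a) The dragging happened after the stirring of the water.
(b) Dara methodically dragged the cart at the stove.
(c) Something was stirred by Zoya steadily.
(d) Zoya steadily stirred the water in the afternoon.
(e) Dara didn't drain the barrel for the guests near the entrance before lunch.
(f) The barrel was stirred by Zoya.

(a) Entailed — the narrative places the stirring before the dragging.
(b) Entailed — the original entails any weakening of itself; this just drops 'at dusk'.
(c) Entailed — this follows by dropping conjuncts from the stirring event's description.
(d) Entailed — this follows by dropping conjuncts from the stirring event's description.
(e) Entailed — under negation, adding a further restriction is entailed: if no such draining event occurred, none occurred for the guests either.
(f) Not entailed — Zoya stirred the water, not the barrel; the barrel belongs to the draining event.

(a), (b), (c), (d), (e)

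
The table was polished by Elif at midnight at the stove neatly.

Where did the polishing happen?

at the stove

'at the stove' marks the location of the polishing event.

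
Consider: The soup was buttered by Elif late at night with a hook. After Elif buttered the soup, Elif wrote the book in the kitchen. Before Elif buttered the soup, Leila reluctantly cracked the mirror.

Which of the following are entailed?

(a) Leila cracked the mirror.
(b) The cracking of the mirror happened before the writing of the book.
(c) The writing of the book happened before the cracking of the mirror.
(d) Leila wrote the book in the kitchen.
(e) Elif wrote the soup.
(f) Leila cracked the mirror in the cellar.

(a), (b)

(a) Entailed — this follows by dropping conjuncts from the cracking event's description.
(b) Entailed — the narrative places the cracking before the writing.
(c) Not entailed — the narrative places the cracking before the writing, not after.
(d) Not entailed — the passage has Elif writing the book, not Leila.
(e) Not entailed — Elif wrote the book, not the soup; the soup belongs to the buttering event.
(f) Not entailed — 'in the cellar' adds information not in the original event.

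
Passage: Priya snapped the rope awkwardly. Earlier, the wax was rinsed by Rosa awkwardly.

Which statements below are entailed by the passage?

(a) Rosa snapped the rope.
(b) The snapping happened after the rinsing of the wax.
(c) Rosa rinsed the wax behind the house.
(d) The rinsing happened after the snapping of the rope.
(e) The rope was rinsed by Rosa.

(b)

(a) Not entailed — the passage has Priya snapping the rope, not Rosa.
(b) Entailed — the narrative places the rinsing before the snapping.
(c) Not entailed — 'behind the house' adds information not in the original event.
(d) Not entailed — the narrative places the rinsing before the snapping, not after.
(e) Not entailed — Rosa rinsed the wax, not the rope; the rope belongs to the snapping event.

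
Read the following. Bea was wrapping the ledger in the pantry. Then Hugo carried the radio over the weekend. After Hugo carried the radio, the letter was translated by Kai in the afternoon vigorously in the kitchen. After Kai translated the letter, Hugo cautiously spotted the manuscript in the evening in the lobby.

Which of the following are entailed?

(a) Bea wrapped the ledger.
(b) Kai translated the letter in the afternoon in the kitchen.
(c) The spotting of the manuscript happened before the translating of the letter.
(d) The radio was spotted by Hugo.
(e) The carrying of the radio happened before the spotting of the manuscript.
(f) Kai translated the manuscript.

(b), (e)

(a) Not entailed — 'was wrapping' is progressive on an accomplishment; it does not entail the completed 'wrapped'.
(b) Entailed — this follows by dropping conjuncts from the translating event's description.
(c) Not entailed — the narrative places the translating before the spotting, not after.
(d) Not entailed — Hugo spotted the manuscript, not the radio; the radio belongs to the carrying event.
(e) Entailed — the narrative places the carrying before the spotting.
(f) Not entailed — Kai translated the letter, not the manuscript; the manuscript belongs to the spotting event.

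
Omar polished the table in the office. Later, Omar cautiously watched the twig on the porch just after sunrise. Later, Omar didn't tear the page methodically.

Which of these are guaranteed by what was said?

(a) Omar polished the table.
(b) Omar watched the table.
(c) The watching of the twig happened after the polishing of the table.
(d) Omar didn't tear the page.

(a) Entailed — dropping 'in the office' leaves a sub-description the original still satisfies.
(b) Not entailed — Omar watched the twig, not the table; the table belongs to the polishing event.
(c) Entailed — the narrative places the polishing before the watching.
(d) Not entailed — dropping 'methodically' under negation is not valid — the original leaves open that Omar tore the page some other way.

(a), (c)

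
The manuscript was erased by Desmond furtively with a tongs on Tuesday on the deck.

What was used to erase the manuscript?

'with a tongs' marks the instrument of the erasing event.

a tongs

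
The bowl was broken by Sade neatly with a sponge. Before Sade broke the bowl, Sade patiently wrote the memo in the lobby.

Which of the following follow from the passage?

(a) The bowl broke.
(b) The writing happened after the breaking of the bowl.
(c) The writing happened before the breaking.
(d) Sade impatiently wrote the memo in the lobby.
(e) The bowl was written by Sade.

(a), (c)

(a) Entailed — 'Sade broke the bowl' is causative; it entails the inchoative 'the bowl broke'.
(b) Not entailed — the narrative places the writing before the breaking, not after.
(c) Entailed — the narrative places the writing before the breaking.
(d) Not entailed — 'impatiently' adds a manner not in (and inconsistent with) the original.
(e) Not entailed — Sade wrote the memo, not the bowl; the bowl belongs to the breaking event.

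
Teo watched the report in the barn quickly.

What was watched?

'the report' marks the patient of the watching event.

the report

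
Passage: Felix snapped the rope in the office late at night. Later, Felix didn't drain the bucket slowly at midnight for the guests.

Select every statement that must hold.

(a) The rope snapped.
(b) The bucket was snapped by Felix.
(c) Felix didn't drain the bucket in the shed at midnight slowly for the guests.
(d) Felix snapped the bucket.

(a), (c)

(a) Entailed — 'Felix snapped the rope' is causative; it entails the inchoative 'the rope snapped'.
(b) Not entailed — Felix snapped the rope, not the bucket; the bucket belongs to the draining event.
(c) Entailed — under negation, adding a further restriction is entailed: if no such draining event occurred, none occurred in the shed either.
(d) Not entailed — Felix snapped the rope, not the bucket; the bucket belongs to the draining event.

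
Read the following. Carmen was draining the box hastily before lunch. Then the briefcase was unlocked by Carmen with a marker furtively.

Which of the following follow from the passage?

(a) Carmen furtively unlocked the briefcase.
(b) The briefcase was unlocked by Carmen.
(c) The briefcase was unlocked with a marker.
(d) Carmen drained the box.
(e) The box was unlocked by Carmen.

(a), (b), (c)

(a) Entailed — this follows by dropping conjuncts from the unlocking event's description.
(b) Entailed — the original entails any weakening of itself; this just drops 'with a marker', 'furtively'.
(c) Entailed — the original entails any weakening of itself; this just drops 'furtively' and generalizes the agent.
(d) Not entailed — 'was draining' is progressive on an accomplishment; it does not entail the completed 'drained'.
(e) Not entailed — Carmen unlocked the briefcase, not the box; the box belongs to the draining event.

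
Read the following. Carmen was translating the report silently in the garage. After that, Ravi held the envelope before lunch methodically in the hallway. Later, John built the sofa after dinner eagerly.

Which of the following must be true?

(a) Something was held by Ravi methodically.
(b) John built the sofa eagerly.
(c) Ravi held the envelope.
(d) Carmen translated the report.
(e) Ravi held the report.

(a) Entailed — dropping 'before lunch', 'in the hallway' and generalizing the patient leaves a sub-description the original still satisfies.
(b) Entailed — every conjunct here is already in the original building event.
(c) Entailed — dropping 'before lunch', 'methodically', 'in the hallway' leaves a sub-description the original still satisfies.
(d) Not entailed — 'was translating' is progressive on an accomplishment; it does not entail the completed 'translated'.
(e) Not entailed — Ravi held the envelope, not the report; the report belongs to the translating event.

(a), (b), (c)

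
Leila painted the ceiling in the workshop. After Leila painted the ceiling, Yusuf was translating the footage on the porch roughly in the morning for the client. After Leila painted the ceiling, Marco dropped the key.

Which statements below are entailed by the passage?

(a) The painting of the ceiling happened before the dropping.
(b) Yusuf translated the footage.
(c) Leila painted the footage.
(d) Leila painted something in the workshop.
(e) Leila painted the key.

(a), (d)

(a) Entailed — the narrative places the painting before the dropping.
(b) Not entailed — 'was translating' is progressive on an accomplishment; it does not entail the completed 'translated'.
(c) Not entailed — Leila painted the ceiling, not the footage; the footage belongs to the translating event.
(d) Entailed — the original entails any weakening of itself; this just generalizes the patient.
(e) Not entailed — Leila painted the ceiling, not the key; the key belongs to the dropping event.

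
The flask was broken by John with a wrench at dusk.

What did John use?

'with a wrench' marks the instrument of the breaking event.

a wrench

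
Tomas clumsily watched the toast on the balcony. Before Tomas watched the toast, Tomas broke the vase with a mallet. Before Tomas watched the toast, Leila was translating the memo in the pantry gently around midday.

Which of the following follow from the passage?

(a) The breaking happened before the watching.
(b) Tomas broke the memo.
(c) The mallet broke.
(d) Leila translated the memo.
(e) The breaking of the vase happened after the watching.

(a) Entailed — the narrative places the breaking before the watching.
(b) Not entailed — Tomas broke the vase, not the memo; the memo belongs to the translating event.
(c) Not entailed — the vase is what broke, not the mallet.
(d) Not entailed — 'was translating' is progressive on an accomplishment; it does not entail the completed 'translated'.
(e) Not entailed — the narrative places the breaking before the watching, not after.

(a)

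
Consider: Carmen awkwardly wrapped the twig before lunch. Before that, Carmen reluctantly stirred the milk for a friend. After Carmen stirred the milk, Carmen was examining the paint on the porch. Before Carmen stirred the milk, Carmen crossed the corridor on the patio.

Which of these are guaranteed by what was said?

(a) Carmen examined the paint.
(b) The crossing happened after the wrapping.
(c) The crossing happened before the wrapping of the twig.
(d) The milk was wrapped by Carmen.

(a), (c)

(a) Entailed — 'examine' is an activity; 'was examining' entails that some examining happened, so 'examined' holds.
(b) Not entailed — the narrative places the crossing before the wrapping, not after.
(c) Entailed — the narrative places the crossing before the wrapping.
(d) Not entailed — Carmen wrapped the twig, not the milk; the milk belongs to the stirring event.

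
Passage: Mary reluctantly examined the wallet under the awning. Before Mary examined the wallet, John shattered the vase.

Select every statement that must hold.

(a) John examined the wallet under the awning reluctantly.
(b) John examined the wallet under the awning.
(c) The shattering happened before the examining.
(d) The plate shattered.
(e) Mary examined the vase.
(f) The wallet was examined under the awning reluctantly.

(a) Not entailed — the passage has Mary examining the wallet, not John.
(b) Not entailed — the passage has Mary examining the wallet, not John.
(c) Entailed — the narrative places the shattering before the examining.
(d) Not entailed — the vase is what shattered, not the plate.
(e) Not entailed — Mary examined the wallet, not the vase; the vase belongs to the shattering event.
(f) Entailed — generalizing the agent leaves a sub-description the original still satisfies.

(c), (f)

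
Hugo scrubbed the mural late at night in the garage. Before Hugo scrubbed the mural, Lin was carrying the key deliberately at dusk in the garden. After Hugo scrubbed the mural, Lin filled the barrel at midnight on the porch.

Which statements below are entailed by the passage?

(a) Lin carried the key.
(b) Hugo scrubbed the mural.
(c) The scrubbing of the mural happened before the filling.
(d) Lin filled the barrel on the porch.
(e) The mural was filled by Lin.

(a) Entailed — 'carry' is an activity; 'was carrying' entails that some carrying happened, so 'carried' holds.
(b) Entailed — dropping 'late at night', 'in the garage' leaves a sub-description the original still satisfies.
(c) Entailed — the narrative places the scrubbing before the filling.
(d) Entailed — the original entails any weakening of itself; this just drops 'at midnight'.
(e) Not entailed — Lin filled the barrel, not the mural; the mural belongs to the scrubbing event.

(a), (b), (c), (d)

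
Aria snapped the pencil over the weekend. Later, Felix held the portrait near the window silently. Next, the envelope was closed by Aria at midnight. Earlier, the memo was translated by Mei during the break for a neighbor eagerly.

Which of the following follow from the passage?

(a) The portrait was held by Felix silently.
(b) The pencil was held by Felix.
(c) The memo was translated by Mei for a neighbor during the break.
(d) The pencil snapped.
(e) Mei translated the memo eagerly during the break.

(a), (c), (d), (e)

(a) Entailed — dropping 'near the window' leaves a sub-description the original still satisfies.
(b) Not entailed — Felix held the portrait, not the pencil; the pencil belongs to the snapping event.
(c) Entailed — dropping 'eagerly' leaves a sub-description the original still satisfies.
(d) Entailed — 'Aria snapped the pencil' is causative; it entails the inchoative 'the pencil snapped'.
(e) Entailed — every conjunct here is already in the original translating event.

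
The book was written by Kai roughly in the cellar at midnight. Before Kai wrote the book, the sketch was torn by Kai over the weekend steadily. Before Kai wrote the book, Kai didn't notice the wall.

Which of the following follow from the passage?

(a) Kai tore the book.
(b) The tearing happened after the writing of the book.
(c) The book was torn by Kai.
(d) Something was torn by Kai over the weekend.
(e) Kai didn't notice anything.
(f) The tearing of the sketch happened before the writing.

(d), (f)

(a) Not entailed — Kai tore the sketch, not the book; the book belongs to the writing event.
(b) Not entailed — the narrative places the tearing before the writing, not after.
(c) Not entailed — Kai tore the sketch, not the book; the book belongs to the writing event.
(d) Entailed — every conjunct here is already in the original tearing event.
(e) Not entailed — the original only denies this specific event; Kai may have noticed something else.
(f) Entailed — the narrative places the tearing before the writing.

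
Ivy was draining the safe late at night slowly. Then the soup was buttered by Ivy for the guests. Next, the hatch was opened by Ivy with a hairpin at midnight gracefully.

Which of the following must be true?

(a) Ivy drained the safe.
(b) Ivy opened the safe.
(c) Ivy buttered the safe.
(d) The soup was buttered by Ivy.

(a) Not entailed — 'was draining' is progressive on an accomplishment; it does not entail the completed 'drained'.
(b) Not entailed — Ivy opened the hatch, not the safe; the safe belongs to the draining event.
(c) Not entailed — Ivy buttered the soup, not the safe; the safe belongs to the draining event.
(d) Entailed — this follows by dropping conjuncts from the buttering event's description.

(d)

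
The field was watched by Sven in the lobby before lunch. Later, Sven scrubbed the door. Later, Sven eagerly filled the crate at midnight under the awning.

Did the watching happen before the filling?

The narrative orders the watching before the filling.

yes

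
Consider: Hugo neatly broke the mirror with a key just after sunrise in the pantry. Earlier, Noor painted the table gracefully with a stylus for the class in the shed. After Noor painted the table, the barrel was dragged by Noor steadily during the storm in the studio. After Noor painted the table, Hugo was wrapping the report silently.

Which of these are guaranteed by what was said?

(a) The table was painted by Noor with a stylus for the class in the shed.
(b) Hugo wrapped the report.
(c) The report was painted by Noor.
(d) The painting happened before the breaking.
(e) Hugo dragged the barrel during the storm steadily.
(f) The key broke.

(a), (d)

(a) Entailed — the original entails any weakening of itself; this just drops 'gracefully'.
(b) Not entailed — 'was wrapping' is progressive on an accomplishment; it does not entail the completed 'wrapped'.
(c) Not entailed — Noor painted the table, not the report; the report belongs to the wrapping event.
(d) Entailed — the narrative places the painting before the breaking.
(e) Not entailed — the passage has Noor dragging the barrel, not Hugo.
(f) Not entailed — the mirror is what broke, not the key.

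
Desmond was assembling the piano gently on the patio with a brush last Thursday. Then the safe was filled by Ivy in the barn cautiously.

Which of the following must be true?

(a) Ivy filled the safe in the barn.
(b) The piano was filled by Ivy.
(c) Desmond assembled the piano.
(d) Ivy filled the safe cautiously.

(a) Entailed — every conjunct here is already in the original filling event.
(b) Not entailed — Ivy filled the safe, not the piano; the piano belongs to the assembling event.
(c) Not entailed — 'was assembling' is progressive on an accomplishment; it does not entail the completed 'assembled'.
(d) Entailed — dropping 'in the barn' leaves a sub-description the original still satisfies.

(a), (d)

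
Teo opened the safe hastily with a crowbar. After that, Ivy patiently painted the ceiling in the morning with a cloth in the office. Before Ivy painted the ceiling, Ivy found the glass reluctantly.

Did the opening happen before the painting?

yes

The narrative orders the opening before the painting.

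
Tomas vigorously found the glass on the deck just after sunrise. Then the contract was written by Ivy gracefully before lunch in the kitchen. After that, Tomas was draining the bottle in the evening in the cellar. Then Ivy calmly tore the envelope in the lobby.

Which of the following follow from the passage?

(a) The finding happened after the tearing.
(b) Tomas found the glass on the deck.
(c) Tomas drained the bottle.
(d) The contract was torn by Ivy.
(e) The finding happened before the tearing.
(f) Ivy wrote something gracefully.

(b), (e), (f)

(a) Not entailed — the narrative places the finding before the tearing, not after.
(b) Entailed — this follows by dropping conjuncts from the finding event's description.
(c) Not entailed — 'was draining' is progressive on an accomplishment; it does not entail the completed 'drained'.
(d) Not entailed — Ivy tore the envelope, not the contract; the contract belongs to the writing event.
(e) Entailed — the narrative places the finding before the tearing.
(f) Entailed — dropping 'before lunch', 'in the kitchen' and generalizing the patient leaves a sub-description the original still satisfies.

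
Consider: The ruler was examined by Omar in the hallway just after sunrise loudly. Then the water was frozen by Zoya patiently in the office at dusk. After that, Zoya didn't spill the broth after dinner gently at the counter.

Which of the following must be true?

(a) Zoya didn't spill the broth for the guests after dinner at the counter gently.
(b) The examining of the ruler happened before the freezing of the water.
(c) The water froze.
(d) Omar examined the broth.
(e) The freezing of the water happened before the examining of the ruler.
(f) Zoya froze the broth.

(a), (b), (c)

(a) Entailed — under negation, adding a further restriction is entailed: if no such spilling event occurred, none occurred for the guests either.
(b) Entailed — the narrative places the examining before the freezing.
(c) Entailed — 'Zoya froze the water' is causative; it entails the inchoative 'the water froze'.
(d) Not entailed — Omar examined the ruler, not the broth; the broth belongs to the spilling event.
(e) Not entailed — the narrative places the examining before the freezing, not after.
(f) Not entailed — Zoya froze the water, not the broth; the broth belongs to the spilling event.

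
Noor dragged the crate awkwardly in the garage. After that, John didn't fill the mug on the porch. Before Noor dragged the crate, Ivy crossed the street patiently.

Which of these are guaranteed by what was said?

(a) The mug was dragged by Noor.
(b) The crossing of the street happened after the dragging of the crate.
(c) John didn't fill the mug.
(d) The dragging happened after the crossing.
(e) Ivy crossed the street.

(a) Not entailed — Noor dragged the crate, not the mug; the mug belongs to the filling event.
(b) Not entailed — the narrative places the crossing before the dragging, not after.
(c) Not entailed — dropping 'on the porch' under negation is not valid — the original leaves open that John filled the mug some other way.
(d) Entailed — the narrative places the crossing before the dragging.
(e) Entailed — every conjunct here is already in the original crossing event.

(d), (e)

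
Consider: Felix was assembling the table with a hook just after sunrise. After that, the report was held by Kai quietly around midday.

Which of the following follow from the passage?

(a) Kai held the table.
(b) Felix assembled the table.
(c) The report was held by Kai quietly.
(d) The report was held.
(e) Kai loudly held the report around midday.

(c), (d)

(a) Not entailed — Kai held the report, not the table; the table belongs to the assembling event.
(b) Not entailed — 'was assembling' is progressive on an accomplishment; it does not entail the completed 'assembled'.
(c) Entailed — this follows by dropping conjuncts from the holding event's description.
(d) Entailed — every conjunct here is already in the original holding event.
(e) Not entailed — 'loudly' adds a manner not in (and inconsistent with) the original.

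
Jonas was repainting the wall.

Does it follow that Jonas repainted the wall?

'was repainting' is progressive; for an accomplishment like 'repaint the wall', it doesn't entail completion.

no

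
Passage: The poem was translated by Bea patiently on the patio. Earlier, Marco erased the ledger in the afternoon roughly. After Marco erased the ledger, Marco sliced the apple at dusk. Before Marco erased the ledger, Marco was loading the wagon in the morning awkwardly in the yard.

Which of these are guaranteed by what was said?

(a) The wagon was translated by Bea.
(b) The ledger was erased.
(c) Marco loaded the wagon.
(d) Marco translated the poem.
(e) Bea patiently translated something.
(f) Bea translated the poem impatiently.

(b), (e)

(a) Not entailed — Bea translated the poem, not the wagon; the wagon belongs to the loading event.
(b) Entailed — every conjunct here is already in the original erasing event.
(c) Not entailed — 'was loading' is progressive on an accomplishment; it does not entail the completed 'loaded'.
(d) Not entailed — the passage has Bea translating the poem, not Marco.
(e) Entailed — this follows by dropping conjuncts from the translating event's description.
(f) Not entailed — 'impatiently' adds a manner not in (and inconsistent with) the original.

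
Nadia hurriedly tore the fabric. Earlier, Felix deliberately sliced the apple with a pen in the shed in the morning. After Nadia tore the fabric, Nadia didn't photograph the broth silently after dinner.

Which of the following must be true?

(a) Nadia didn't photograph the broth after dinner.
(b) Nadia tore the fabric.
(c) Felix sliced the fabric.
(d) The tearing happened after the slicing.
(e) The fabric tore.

(b), (d), (e)

(a) Not entailed — dropping 'silently' under negation is not valid — the original leaves open that Nadia photographed the broth some other way.
(b) Entailed — this follows by dropping conjuncts from the tearing event's description.
(c) Not entailed — Felix sliced the apple, not the fabric; the fabric belongs to the tearing event.
(d) Entailed — the narrative places the slicing before the tearing.
(e) Entailed — 'Nadia tore the fabric' is causative; it entails the inchoative 'the fabric tore'.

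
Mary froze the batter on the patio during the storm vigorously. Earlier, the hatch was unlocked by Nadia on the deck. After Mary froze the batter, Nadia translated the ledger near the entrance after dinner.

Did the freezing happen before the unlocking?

no

The narrative orders the unlocking before the freezing.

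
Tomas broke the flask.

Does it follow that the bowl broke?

Nothing is said about any bowl; only the flask is affected.

no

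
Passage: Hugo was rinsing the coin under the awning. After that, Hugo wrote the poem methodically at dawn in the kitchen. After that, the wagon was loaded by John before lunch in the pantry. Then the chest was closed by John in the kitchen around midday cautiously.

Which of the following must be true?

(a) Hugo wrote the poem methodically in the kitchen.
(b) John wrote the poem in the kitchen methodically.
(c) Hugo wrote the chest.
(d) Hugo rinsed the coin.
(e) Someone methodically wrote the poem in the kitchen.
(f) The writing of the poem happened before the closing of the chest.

(a), (d), (e), (f)

(a) Entailed — every conjunct here is already in the original writing event.
(b) Not entailed — the passage has Hugo writing the poem, not John.
(c) Not entailed — Hugo wrote the poem, not the chest; the chest belongs to the closing event.
(d) Entailed — 'rinse' is an activity; 'was rinsing' entails that some rinsing happened, so 'rinsed' holds.
(e) Entailed — every conjunct here is already in the original writing event.
(f) Entailed — the narrative places the writing before the closing.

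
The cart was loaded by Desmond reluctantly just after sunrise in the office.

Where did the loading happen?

in the office

'in the office' marks the location of the loading event.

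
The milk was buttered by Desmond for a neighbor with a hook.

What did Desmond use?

'with a hook' marks the instrument of the buttering event.

a hook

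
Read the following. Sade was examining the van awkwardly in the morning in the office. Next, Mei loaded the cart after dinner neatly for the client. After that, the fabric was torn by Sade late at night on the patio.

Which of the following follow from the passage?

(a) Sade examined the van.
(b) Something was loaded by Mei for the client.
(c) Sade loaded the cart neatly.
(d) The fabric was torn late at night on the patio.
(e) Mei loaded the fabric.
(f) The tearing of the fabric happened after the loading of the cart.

(a), (b), (d), (f)

(a) Entailed — 'examine' is an activity; 'was examining' entails that some examining happened, so 'examined' holds.
(b) Entailed — every conjunct here is already in the original loading event.
(c) Not entailed — the passage has Mei loading the cart, not Sade.
(d) Entailed — generalizing the agent leaves a sub-description the original still satisfies.
(e) Not entailed — Mei loaded the cart, not the fabric; the fabric belongs to the tearing event.
(f) Entailed — the narrative places the loading before the tearing.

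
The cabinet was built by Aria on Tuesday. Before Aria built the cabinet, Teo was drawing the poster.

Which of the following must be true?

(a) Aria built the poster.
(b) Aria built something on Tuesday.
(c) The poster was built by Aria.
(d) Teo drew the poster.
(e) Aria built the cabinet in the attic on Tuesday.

(a) Not entailed — Aria built the cabinet, not the poster; the poster belongs to the drawing event.
(b) Entailed — this follows by dropping conjuncts from the building event's description.
(c) Not entailed — Aria built the cabinet, not the poster; the poster belongs to the drawing event.
(d) Not entailed — 'was drawing' is progressive on an accomplishment; it does not entail the completed 'drew'.
(e) Not entailed — 'in the attic' adds information not in the original event.

(b)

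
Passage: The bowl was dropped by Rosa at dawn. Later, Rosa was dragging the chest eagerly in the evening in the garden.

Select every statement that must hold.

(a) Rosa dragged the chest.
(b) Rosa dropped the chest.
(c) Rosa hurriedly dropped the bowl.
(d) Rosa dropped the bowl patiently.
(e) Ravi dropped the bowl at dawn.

(a) Entailed — 'drag' is an activity; 'was dragging' entails that some dragging happened, so 'dragged' holds.
(b) Not entailed — Rosa dropped the bowl, not the chest; the chest belongs to the dragging event.
(c) Not entailed — 'hurriedly' adds information not in the original event.
(d) Not entailed — 'patiently' adds information not in the original event.
(e) Not entailed — the passage has Rosa dropping the bowl, not Ravi.

(a)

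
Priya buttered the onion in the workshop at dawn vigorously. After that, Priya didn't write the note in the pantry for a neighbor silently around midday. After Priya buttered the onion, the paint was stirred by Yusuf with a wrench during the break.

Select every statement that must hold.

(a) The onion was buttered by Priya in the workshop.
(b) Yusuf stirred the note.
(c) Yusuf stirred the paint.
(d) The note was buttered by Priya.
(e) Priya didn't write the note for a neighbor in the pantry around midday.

(a), (c)

(a) Entailed — this follows by dropping conjuncts from the buttering event's description.
(b) Not entailed — Yusuf stirred the paint, not the note; the note belongs to the writing event.
(c) Entailed — dropping 'during the break', 'with a wrench' leaves a sub-description the original still satisfies.
(d) Not entailed — Priya buttered the onion, not the note; the note belongs to the writing event.
(e) Not entailed — dropping 'silently' under negation is not valid — the original leaves open that Priya wrote the note some other way.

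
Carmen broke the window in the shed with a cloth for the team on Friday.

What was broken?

the window

'the window' marks the patient of the breaking event.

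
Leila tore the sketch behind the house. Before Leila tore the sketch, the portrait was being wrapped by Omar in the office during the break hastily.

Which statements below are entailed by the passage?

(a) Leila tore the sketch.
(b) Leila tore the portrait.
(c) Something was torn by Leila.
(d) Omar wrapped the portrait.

(a) Entailed — the original entails any weakening of itself; this just drops 'behind the house'.
(b) Not entailed — Leila tore the sketch, not the portrait; the portrait belongs to the wrapping event.
(c) Entailed — the original entails any weakening of itself; this just drops 'behind the house' and generalizes the patient.
(d) Not entailed — 'was wrapping' is progressive on an accomplishment; it does not entail the completed 'wrapped'.

(a), (c)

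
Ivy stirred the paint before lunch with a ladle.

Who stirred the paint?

'Ivy' marks the agent of the stirring event.

Ivy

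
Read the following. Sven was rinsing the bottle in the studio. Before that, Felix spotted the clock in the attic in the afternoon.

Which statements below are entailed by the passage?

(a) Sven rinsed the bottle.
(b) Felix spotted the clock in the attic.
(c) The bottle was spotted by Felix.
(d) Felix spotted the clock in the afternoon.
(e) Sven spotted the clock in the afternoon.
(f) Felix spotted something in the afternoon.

(a) Entailed — 'rinse' is an activity; 'was rinsing' entails that some rinsing happened, so 'rinsed' holds.
(b) Entailed — dropping 'in the afternoon' leaves a sub-description the original still satisfies.
(c) Not entailed — Felix spotted the clock, not the bottle; the bottle belongs to the rinsing event.
(d) Entailed — dropping 'in the attic' leaves a sub-description the original still satisfies.
(e) Not entailed — the passage has Felix spotting the clock, not Sven.
(f) Entailed — this follows by dropping conjuncts from the spotting event's description.

(a), (b), (d), (f)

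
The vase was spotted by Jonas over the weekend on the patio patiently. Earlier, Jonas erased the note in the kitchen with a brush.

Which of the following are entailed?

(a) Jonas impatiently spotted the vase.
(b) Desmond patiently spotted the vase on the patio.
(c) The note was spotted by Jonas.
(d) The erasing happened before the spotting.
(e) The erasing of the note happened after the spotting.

(d)

(a) Not entailed — 'impatiently' adds a manner not in (and inconsistent with) the original.
(b) Not entailed — the passage has Jonas spotting the vase, not Desmond.
(c) Not entailed — Jonas spotted the vase, not the note; the note belongs to the erasing event.
(d) Entailed — the narrative places the erasing before the spotting.
(e) Not entailed — the narrative places the erasing before the spotting, not after.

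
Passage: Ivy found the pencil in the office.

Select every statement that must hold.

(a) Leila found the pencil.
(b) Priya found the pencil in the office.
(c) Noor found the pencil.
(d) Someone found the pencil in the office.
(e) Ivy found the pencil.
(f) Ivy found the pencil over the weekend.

(d), (e)

(a) Not entailed — the passage has Ivy finding the pencil, not Leila.
(b) Not entailed — the passage has Ivy finding the pencil, not Priya.
(c) Not entailed — the passage has Ivy finding the pencil, not Noor.
(d) Entailed — this follows by dropping conjuncts from the finding event's description.
(e) Entailed — this follows by dropping conjuncts from the finding event's description.
(f) Not entailed — 'over the weekend' adds information not in the original event.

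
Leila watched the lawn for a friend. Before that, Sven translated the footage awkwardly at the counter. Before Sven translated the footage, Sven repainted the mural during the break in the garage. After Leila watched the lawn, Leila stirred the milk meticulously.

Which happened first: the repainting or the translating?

The connectives place the repainting before the translating.

the repainting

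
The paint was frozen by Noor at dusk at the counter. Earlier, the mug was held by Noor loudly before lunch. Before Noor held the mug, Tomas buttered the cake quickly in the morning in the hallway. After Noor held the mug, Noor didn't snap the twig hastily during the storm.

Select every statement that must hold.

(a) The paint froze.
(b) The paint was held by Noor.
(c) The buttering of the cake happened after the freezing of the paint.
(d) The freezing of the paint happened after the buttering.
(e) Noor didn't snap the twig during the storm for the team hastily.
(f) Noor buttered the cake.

(a) Entailed — 'Noor froze the paint' is causative; it entails the inchoative 'the paint froze'.
(b) Not entailed — Noor held the mug, not the paint; the paint belongs to the freezing event.
(c) Not entailed — the narrative places the buttering before the freezing, not after.
(d) Entailed — the narrative places the buttering before the freezing.
(e) Entailed — under negation, adding a further restriction is entailed: if no such snapping event occurred, none occurred for the team either.
(f) Not entailed — the passage has Tomas buttering the cake, not Noor.

(a), (d), (e)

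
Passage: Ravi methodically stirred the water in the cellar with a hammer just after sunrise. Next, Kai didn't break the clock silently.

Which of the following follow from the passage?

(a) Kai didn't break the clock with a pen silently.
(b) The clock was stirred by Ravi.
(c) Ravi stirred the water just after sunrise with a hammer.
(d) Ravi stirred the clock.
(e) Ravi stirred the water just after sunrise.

(a), (c), (e)

(a) Entailed — under negation, adding a further restriction is entailed: if no such breaking event occurred, none occurred with a pen either.
(b) Not entailed — Ravi stirred the water, not the clock; the clock belongs to the breaking event.
(c) Entailed — the original entails any weakening of itself; this just drops 'in the cellar', 'methodically'.
(d) Not entailed — Ravi stirred the water, not the clock; the clock belongs to the breaking event.
(e) Entailed — this follows by dropping conjuncts from the stirring event's description.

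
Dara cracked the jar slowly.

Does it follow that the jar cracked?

'Dara cracked the jar' is the causative; it entails the inchoative 'the jar cracked'.

yes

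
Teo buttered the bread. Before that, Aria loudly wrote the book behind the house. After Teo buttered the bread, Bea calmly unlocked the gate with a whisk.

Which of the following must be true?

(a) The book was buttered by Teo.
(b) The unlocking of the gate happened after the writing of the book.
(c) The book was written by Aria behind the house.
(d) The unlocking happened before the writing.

(a) Not entailed — Teo buttered the bread, not the book; the book belongs to the writing event.
(b) Entailed — the narrative places the writing before the unlocking.
(c) Entailed — every conjunct here is already in the original writing event.
(d) Not entailed — the narrative places the writing before the unlocking, not after.

(b), (c)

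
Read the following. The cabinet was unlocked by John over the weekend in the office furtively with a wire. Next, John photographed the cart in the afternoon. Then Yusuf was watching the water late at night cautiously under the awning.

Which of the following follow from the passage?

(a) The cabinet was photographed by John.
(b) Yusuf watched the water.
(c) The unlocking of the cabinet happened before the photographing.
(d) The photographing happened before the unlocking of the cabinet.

(a) Not entailed — John photographed the cart, not the cabinet; the cabinet belongs to the unlocking event.
(b) Entailed — 'watch' is an activity; 'was watching' entails that some watching happened, so 'watched' holds.
(c) Entailed — the narrative places the unlocking before the photographing.
(d) Not entailed — the narrative places the unlocking before the photographing, not after.

(b), (c)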